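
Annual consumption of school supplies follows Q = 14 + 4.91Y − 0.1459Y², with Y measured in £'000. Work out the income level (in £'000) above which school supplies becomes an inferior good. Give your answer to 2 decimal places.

dQ/dY = 4.91 − 0.2918Y.
The good is inferior where dQ/dY < 0. Setting dQ/dY = 0 gives Y = 4.91 / 0.2918 = 16.83.

16.83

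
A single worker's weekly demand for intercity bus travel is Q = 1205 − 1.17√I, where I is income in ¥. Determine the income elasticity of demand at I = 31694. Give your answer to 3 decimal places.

At I = 31694: Q = 996.707.
dQ/dI = -1.17/(2√I) = -0.003286 at this income.
η = (dQ/dI)·(I/Q) = -0.003286 × (31694/996.707) = -0.104.

-0.104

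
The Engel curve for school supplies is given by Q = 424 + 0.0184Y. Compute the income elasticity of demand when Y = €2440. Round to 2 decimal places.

At Y = 2440: Q = 468.896.
dQ/dY = 0.0184.
η = (dQ/dY)·(Y/Q) = 0.0184 × (2440/468.896) = 0.10.

0.10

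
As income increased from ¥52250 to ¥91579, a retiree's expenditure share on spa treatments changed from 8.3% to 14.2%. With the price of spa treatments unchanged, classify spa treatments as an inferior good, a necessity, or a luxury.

The budget share rises as income rises, so η > 1.

luxury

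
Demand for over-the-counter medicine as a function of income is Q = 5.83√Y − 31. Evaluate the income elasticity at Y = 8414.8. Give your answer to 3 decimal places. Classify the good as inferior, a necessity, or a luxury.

At Y = 8414.8: Q = 503.799.
dQ/dY = 5.83/(2√Y) = 0.0317773 at this income.
η = (dQ/dY)·(Y/Q) = 0.0317773 × (8414.8/503.799) = 0.531.
Since 0 < η < 1, the good is a necessity.

0.531 (necessity)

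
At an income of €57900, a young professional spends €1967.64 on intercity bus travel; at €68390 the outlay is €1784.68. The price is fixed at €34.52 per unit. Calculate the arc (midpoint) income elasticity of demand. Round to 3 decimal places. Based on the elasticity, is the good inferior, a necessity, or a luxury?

With a constant price, Q₁ = 1967.64/34.52 = 57.000 and Q₂ = 1784.68/34.52 = 51.700 (equivalently, work directly with expenditure since P cancels).
Midpoint %ΔQ = (1784.68 − 1967.64)/1876.16 = -0.09752; midpoint %ΔI = (68390 − 57900)/63145 = 0.16613.
η = -0.09752 / 0.16613 = -0.587.
η < 0 ⇒ inferior good.

-0.587 (inferior good)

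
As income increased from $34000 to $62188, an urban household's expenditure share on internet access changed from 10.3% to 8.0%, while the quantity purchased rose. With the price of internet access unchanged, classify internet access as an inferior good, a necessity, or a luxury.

Quantity rises but the budget share falls as income rises, so 0 < η < 1.

necessity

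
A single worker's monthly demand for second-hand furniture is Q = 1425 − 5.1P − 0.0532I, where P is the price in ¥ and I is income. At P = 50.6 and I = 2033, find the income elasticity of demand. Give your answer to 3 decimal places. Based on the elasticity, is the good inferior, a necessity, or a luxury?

At P = 50.6, I = 2033: Q = 1058.784.
Holding P constant, ∂Q/∂I = −0.0532.
η_I = (∂Q/∂I)·(I/Q) = -0.0532 × (2033/1058.784) = -0.102.
Since η < 0, this is an inferior good.

-0.102 (inferior good)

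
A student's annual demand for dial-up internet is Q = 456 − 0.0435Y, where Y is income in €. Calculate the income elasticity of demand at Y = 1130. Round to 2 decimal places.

-0.12

At Y = 1130: Q = 406.845.
dQ/dY = −0.0435.
η = (dQ/dY)·(Y/Q) = -0.0435 × (1130/406.845) = -0.12.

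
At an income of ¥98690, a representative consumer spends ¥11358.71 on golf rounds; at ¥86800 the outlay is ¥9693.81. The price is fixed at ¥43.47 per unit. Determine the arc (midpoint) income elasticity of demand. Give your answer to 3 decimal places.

With a constant price, Q₁ = 11358.71/43.47 = 261.300 and Q₂ = 9693.81/43.47 = 223.000 (equivalently, work directly with expenditure since P cancels).
Midpoint %ΔQ = (9693.81 − 11358.71)/10526.26 = -0.15817; midpoint %ΔI = (86800 − 98690)/92745 = -0.12820.
η = -0.15817 / -0.12820 = 1.234.

1.234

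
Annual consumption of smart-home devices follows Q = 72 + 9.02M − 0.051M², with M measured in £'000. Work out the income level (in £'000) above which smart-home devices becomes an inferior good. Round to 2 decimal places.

dQ/dM = 9.02 − 0.102M.
The good is inferior where dQ/dM < 0. Setting dQ/dM = 0 gives M = 9.02 / 0.102 = 88.43.

88.43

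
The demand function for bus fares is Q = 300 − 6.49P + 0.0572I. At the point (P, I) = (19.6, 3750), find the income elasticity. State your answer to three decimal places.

At P = 19.6, I = 3750: Q = 387.296.
Holding P constant, ∂Q/∂I = 0.0572.
η_I = (∂Q/∂I)·(I/Q) = 0.0572 × (3750/387.296) = 0.554.

0.554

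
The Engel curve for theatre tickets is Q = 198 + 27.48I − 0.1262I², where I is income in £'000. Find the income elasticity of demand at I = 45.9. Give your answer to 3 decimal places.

0.611

At I = 45.9: Q = 1193.4526.
dQ/dI = 27.48 − 0.2524I = 15.89484.
η = (dQ/dI)·(I/Q) = 15.89484 × (45.9/1193.4526) = 0.611.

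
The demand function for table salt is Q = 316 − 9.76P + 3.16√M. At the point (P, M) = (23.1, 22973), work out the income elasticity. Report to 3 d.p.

At P = 23.1, M = 22973: Q = 569.500.
Holding P constant, ∂Q/∂M = 3.16/(2√M) = 0.0104243.
η_M = (∂Q/∂M)·(M/Q) = 0.0104243 × (22973/569.500) = 0.421.

0.421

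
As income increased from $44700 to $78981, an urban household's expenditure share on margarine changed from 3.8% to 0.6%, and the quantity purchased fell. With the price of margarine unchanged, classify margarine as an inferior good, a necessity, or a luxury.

Quantity demanded falls as income rises, so η < 0.

inferior good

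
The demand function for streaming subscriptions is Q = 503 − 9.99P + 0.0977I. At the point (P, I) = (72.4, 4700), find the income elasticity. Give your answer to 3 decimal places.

1.922

At P = 72.4, I = 4700: Q = 238.914.
Holding P constant, ∂Q/∂I = 0.0977.
η_I = (∂Q/∂I)·(I/Q) = 0.0977 × (4700/238.914) = 1.922.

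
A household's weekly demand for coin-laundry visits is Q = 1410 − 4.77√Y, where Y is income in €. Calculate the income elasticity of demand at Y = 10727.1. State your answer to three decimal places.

At Y = 10727.1: Q = 915.963.
dQ/dY = -4.77/(2√Y) = -0.0230275 at this income.
η = (dQ/dY)·(Y/Q) = -0.0230275 × (10727.1/915.963) = -0.270.

-0.270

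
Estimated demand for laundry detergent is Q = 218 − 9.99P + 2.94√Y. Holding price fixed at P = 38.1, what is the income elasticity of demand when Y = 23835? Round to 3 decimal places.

At P = 38.1, Y = 23835: Q = 291.275.
Holding P constant, ∂Q/∂Y = 2.94/(2√Y) = 0.0095216.
η_Y = (∂Q/∂Y)·(Y/Q) = 0.0095216 × (23835/291.275) = 0.779.

0.779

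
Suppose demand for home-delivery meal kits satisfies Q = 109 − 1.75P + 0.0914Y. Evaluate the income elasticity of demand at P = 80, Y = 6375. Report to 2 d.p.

1.06

At P = 80, Y = 6375: Q = 551.675.
Holding P constant, ∂Q/∂Y = 0.0914.
η_Y = (∂Q/∂Y)·(Y/Q) = 0.0914 × (6375/551.675) = 1.06.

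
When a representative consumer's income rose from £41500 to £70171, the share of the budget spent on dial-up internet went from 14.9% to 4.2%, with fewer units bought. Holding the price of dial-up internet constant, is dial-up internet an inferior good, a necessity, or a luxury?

inferior good

Quantity demanded falls as income rises, so η < 0.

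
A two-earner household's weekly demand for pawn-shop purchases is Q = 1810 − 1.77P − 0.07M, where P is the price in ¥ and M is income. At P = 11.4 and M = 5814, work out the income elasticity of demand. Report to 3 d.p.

At P = 11.4, M = 5814: Q = 1382.842.
Holding P constant, ∂Q/∂M = −0.07.
η_M = (∂Q/∂M)·(M/Q) = -0.07 × (5814/1382.842) = -0.294.

-0.294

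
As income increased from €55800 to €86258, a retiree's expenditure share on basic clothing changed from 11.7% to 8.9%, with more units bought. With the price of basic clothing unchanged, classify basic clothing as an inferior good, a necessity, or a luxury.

Quantity rises but the budget share falls as income rises, so 0 < η < 1.

necessity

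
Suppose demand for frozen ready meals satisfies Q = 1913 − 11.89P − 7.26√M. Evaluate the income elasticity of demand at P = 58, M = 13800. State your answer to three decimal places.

At P = 58, M = 13800: Q = 370.523.
Holding P constant, ∂Q/∂M = -7.26/(2√M) = -0.0309006.
η_M = (∂Q/∂M)·(M/Q) = -0.0309006 × (13800/370.523) = -1.151.

-1.151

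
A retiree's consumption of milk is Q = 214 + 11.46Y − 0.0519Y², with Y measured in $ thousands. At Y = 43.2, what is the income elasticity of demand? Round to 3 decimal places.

At Y = 43.2: Q = 612.2141.
dQ/dY = 11.46 − 0.1038Y = 6.97584.
η = (dQ/dY)·(Y/Q) = 6.97584 × (43.2/612.2141) = 0.492.

0.492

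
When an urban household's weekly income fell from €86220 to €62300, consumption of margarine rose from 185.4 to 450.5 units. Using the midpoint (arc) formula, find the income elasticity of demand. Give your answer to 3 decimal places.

-2.588

ΔQ = 450.5 − 185.4 = 265.1; midpoint Q̄ = (185.4 + 450.5)/2 = 317.95.
ΔI = 62300 − 86220 = -23920; midpoint Ī = (86220 + 62300)/2 = 74260.
η = (ΔQ/Q̄) ÷ (ΔI/Ī) = (265.1/317.95) ÷ (-23920/74260) = -2.588.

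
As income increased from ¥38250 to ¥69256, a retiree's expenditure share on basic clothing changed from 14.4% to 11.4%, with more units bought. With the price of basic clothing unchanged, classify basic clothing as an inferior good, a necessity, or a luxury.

necessity

Quantity rises but the budget share falls as income rises, so 0 < η < 1.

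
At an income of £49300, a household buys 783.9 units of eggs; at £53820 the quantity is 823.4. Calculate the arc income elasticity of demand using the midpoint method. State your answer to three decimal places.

ΔQ = 823.4 − 783.9 = 39.5; midpoint Q̄ = (783.9 + 823.4)/2 = 803.65.
ΔI = 53820 − 49300 = 4520; midpoint Ī = (49300 + 53820)/2 = 51560.
η = (ΔQ/Q̄) ÷ (ΔI/Ī) = (39.5/803.65) ÷ (4520/51560) = 0.561.

0.561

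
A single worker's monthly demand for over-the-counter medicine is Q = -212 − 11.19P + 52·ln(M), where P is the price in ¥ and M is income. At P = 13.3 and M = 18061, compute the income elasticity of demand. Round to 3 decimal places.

0.349

At P = 13.3, M = 18061: Q = 148.852.
Holding P constant, ∂Q/∂M = 52/M = 0.00287913.
η_M = (∂Q/∂M)·(M/Q) = 0.00287913 × (18061/148.852) = 0.349.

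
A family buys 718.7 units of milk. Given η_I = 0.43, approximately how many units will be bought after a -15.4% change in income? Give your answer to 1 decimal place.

%ΔQ ≈ η × %ΔI = 0.43 × (-15.4%) = -6.622%.
New Q ≈ 718.7 × (1 − 0.06622) = 671.1.

671.1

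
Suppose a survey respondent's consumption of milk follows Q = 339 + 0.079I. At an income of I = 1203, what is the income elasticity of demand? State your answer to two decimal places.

At I = 1203: Q = 434.037.
dQ/dI = 0.079.
η = (dQ/dI)·(I/Q) = 0.079 × (1203/434.037) = 0.22.

0.22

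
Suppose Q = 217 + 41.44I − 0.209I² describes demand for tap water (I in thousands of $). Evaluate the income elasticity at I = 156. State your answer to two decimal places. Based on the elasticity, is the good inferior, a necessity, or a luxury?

-2.32 (inferior good)

At I = 156: Q = 1595.4160.
dQ/dI = 41.44 − 0.418I = -23.76800.
η = (dQ/dI)·(I/Q) = -23.76800 × (156/1595.4160) = -2.32.
η < 0 ⇒ inferior good.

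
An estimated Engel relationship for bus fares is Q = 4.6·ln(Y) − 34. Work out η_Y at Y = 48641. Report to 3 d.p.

0.294

At Y = 48641: Q = 15.644.
dQ/dY = 4.6/Y = 0.0000945704 at this income.
η = (dQ/dY)·(Y/Q) = 0.0000945704 × (48641/15.644) = 0.294.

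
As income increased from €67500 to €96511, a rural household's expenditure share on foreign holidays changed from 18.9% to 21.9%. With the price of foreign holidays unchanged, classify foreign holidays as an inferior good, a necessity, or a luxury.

luxury

The budget share rises as income rises, so η > 1.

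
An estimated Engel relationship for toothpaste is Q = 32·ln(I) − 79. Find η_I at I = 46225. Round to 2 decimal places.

0.12

At I = 46225: Q = 264.721.
dQ/dI = 32/I = 0.000692266 at this income.
η = (dQ/dI)·(I/Q) = 0.000692266 × (46225/264.721) = 0.12.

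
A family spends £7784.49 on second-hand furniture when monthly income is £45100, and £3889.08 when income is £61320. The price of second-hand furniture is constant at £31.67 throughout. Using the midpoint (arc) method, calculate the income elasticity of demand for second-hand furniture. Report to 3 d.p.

With a constant price, Q₁ = 7784.49/31.67 = 245.800 and Q₂ = 3889.08/31.67 = 122.800 (equivalently, work directly with expenditure since P cancels).
Midpoint %ΔQ = (3889.08 − 7784.49)/5836.79 = -0.66739; midpoint %ΔI = (61320 − 45100)/53210 = 0.30483.
η = -0.66739 / 0.30483 = -2.189.

-2.189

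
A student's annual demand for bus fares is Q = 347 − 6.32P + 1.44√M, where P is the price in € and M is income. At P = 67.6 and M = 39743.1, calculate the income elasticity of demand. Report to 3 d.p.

At P = 67.6, M = 39743.1: Q = 206.842.
Holding P constant, ∂Q/∂M = 1.44/(2√M) = 0.00361162.
η_M = (∂Q/∂M)·(M/Q) = 0.00361162 × (39743.1/206.842) = 0.694.

0.694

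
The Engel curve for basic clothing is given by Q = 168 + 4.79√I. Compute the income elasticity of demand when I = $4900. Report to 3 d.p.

At I = 4900: Q = 503.300.
dQ/dI = 4.79/(2√I) = 0.0342143 at this income.
η = (dQ/dI)·(I/Q) = 0.0342143 × (4900/503.300) = 0.333.

0.333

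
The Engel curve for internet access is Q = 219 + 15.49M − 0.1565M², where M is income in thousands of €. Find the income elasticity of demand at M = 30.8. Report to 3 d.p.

At M = 30.8: Q = 547.6298.
dQ/dM = 15.49 − 0.313M = 5.84960.
η = (dQ/dM)·(M/Q) = 5.84960 × (30.8/547.6298) = 0.329.

0.329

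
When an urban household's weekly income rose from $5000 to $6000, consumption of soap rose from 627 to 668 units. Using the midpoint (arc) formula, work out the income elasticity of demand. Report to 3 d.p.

0.348

ΔQ = 668 − 627 = 41; midpoint Q̄ = (627 + 668)/2 = 647.5.
ΔI = 6000 − 5000 = 1000; midpoint Ī = (5000 + 6000)/2 = 5500.
η = (ΔQ/Q̄) ÷ (ΔI/Ī) = (41/647.5) ÷ (1000/5500) = 0.348.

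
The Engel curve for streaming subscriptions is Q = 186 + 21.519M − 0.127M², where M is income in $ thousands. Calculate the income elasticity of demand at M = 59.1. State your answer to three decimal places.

0.379

At M = 59.1: Q = 1014.1860.
dQ/dM = 21.519 − 0.254M = 6.50760.
η = (dQ/dM)·(M/Q) = 6.50760 × (59.1/1014.1860) = 0.379.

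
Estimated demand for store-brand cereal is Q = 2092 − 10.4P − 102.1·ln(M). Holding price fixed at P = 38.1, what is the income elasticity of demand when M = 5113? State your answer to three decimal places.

At P = 38.1, M = 5113: Q = 823.873.
Holding P constant, ∂Q/∂M = -102.1/M = -0.0199687.
η_M = (∂Q/∂M)·(M/Q) = -0.0199687 × (5113/823.873) = -0.124.

-0.124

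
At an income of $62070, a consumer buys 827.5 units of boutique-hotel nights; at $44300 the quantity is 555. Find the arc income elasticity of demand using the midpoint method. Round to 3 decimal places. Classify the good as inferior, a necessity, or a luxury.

1.180 (luxury)

ΔQ = 555 − 827.5 = -272.5; midpoint Q̄ = (827.5 + 555)/2 = 691.25.
ΔI = 44300 − 62070 = -17770; midpoint Ī = (62070 + 44300)/2 = 53185.
η = (ΔQ/Q̄) ÷ (ΔI/Ī) = (-272.5/691.25) ÷ (-17770/53185) = 1.180.
η > 1 ⇒ luxury.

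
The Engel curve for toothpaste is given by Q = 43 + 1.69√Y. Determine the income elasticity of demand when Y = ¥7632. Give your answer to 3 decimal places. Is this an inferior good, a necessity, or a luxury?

0.387 (necessity)

At Y = 7632: Q = 190.641.
dQ/dY = 1.69/(2√Y) = 0.00967247 at this income.
η = (dQ/dY)·(Y/Q) = 0.00967247 × (7632/190.641) = 0.387.
Since 0 < η < 1, the good is a necessity.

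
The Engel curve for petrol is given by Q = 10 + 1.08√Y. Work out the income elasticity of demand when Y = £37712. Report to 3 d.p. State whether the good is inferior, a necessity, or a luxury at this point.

At Y = 37712: Q = 219.731.
dQ/dY = 1.08/(2√Y) = 0.0027807 at this income.
η = (dQ/dY)·(Y/Q) = 0.0027807 × (37712/219.731) = 0.477.
Since 0 < η < 1, the good is a necessity.

0.477 (necessity)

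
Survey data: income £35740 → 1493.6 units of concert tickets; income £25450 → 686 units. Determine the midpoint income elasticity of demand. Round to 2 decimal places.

2.20

ΔQ = 686 − 1493.6 = -807.6; midpoint Q̄ = (1493.6 + 686)/2 = 1089.8.
ΔI = 25450 − 35740 = -10290; midpoint Ī = (35740 + 25450)/2 = 30595.
η = (ΔQ/Q̄) ÷ (ΔI/Ī) = (-807.6/1089.8) ÷ (-10290/30595) = 2.20.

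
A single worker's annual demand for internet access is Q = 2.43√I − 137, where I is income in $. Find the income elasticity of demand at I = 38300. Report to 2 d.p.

0.70

At I = 38300: Q = 338.560.
dQ/dI = 2.43/(2√I) = 0.00620836 at this income.
η = (dQ/dI)·(I/Q) = 0.00620836 × (38300/338.560) = 0.70.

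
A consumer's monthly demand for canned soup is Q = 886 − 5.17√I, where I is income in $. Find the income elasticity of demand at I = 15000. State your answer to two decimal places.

At I = 15000: Q = 252.807.
dQ/dI = -5.17/(2√I) = -0.0211064 at this income.
η = (dQ/dI)·(I/Q) = -0.0211064 × (15000/252.807) = -1.25.

-1.25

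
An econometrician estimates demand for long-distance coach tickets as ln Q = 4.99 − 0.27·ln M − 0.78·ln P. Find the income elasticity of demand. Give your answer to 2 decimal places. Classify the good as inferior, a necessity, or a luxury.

In a log-linear demand, the coefficient on ln M is the income elasticity.
So η = -0.27.
η < 0 ⇒ inferior good.

-0.27 (inferior good)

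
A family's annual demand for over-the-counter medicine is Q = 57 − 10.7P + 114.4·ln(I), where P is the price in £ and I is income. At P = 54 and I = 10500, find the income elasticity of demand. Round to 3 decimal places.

0.212

At P = 54, I = 10500: Q = 538.445.
Holding P constant, ∂Q/∂I = 114.4/I = 0.0108952.
η_I = (∂Q/∂I)·(I/Q) = 0.0108952 × (10500/538.445) = 0.212.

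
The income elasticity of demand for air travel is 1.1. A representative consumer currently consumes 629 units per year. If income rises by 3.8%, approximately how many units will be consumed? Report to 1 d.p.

%ΔQ ≈ η × %ΔI = 1.1 × 3.8% = 4.18%.
New Q ≈ 629 × (1 + 0.0418) = 655.3.

655.3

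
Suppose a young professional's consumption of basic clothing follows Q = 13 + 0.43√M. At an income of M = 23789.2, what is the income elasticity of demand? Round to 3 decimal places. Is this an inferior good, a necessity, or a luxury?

At M = 23789.2: Q = 79.322.
dQ/dM = 0.43/(2√M) = 0.00139395 at this income.
η = (dQ/dM)·(M/Q) = 0.00139395 × (23789.2/79.322) = 0.418.
Since 0 < η < 1, the good is a necessity.

0.418 (necessity)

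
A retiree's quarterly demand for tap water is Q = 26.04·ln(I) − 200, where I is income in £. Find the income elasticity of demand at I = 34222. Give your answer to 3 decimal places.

0.362

At I = 34222: Q = 71.874.
dQ/dI = 26.04/I = 0.000760914 at this income.
η = (dQ/dI)·(I/Q) = 0.000760914 × (34222/71.874) = 0.362.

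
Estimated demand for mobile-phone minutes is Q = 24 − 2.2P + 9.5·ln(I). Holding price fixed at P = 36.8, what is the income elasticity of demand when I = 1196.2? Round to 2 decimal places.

0.92

At P = 36.8, I = 1196.2: Q = 10.366.
Holding P constant, ∂Q/∂I = 9.5/I = 0.00794182.
η_I = (∂Q/∂I)·(I/Q) = 0.00794182 × (1196.2/10.366) = 0.92.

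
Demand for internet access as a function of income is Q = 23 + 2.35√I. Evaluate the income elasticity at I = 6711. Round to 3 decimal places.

At I = 6711: Q = 215.514.
dQ/dI = 2.35/(2√I) = 0.0143431 at this income.
η = (dQ/dI)·(I/Q) = 0.0143431 × (6711/215.514) = 0.447.

0.447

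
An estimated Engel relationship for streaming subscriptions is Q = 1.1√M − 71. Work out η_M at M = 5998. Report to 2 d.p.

At M = 5998: Q = 14.191.
dQ/dM = 1.1/(2√M) = 0.00710165 at this income.
η = (dQ/dM)·(M/Q) = 0.00710165 × (5998/14.191) = 3.00.

3.00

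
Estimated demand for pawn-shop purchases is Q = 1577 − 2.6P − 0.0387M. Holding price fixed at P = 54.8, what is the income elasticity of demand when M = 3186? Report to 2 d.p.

At P = 54.8, M = 3186: Q = 1311.222.
Holding P constant, ∂Q/∂M = −0.0387.
η_M = (∂Q/∂M)·(M/Q) = -0.0387 × (3186/1311.222) = -0.09.

-0.09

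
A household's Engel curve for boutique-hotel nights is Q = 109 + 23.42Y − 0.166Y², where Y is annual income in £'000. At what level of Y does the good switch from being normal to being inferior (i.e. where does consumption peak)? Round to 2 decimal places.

70.54

dQ/dY = 23.42 − 0.332Y.
The good is inferior where dQ/dY < 0. Setting dQ/dY = 0 gives Y = 23.42 / 0.332 = 70.54.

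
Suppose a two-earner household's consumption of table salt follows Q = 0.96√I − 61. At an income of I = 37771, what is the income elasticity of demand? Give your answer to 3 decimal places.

0.743

At I = 37771: Q = 125.574.
dQ/dI = 0.96/(2√I) = 0.0024698 at this income.
η = (dQ/dI)·(I/Q) = 0.0024698 × (37771/125.574) = 0.743.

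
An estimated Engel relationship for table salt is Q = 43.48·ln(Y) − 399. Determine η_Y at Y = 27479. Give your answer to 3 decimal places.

At Y = 27479: Q = 45.417.
dQ/dY = 43.48/Y = 0.0015823 at this income.
η = (dQ/dY)·(Y/Q) = 0.0015823 × (27479/45.417) = 0.957.

0.957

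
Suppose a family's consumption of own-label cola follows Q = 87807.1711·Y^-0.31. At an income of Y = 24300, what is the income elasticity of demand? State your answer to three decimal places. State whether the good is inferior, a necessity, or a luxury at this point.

For Q = A·Y^β the income elasticity is constant and equal to β.
Here β = -0.31, so η = -0.310.
Since η < 0, the good is an inferior good.

-0.310 (inferior good)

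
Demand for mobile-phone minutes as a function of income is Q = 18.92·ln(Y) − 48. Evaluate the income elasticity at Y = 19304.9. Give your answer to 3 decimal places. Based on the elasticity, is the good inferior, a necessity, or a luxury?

At Y = 19304.9: Q = 138.705.
dQ/dY = 18.92/Y = 0.000980062 at this income.
η = (dQ/dY)·(Y/Q) = 0.000980062 × (19304.9/138.705) = 0.136.
Since 0 < η < 1, the good is a necessity.

0.136 (necessity)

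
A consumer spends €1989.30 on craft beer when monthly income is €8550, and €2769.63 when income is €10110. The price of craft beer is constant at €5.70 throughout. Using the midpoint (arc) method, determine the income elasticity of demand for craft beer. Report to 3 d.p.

1.961

With a constant price, Q₁ = 1989.30/5.70 = 349.000 and Q₂ = 2769.63/5.70 = 485.900 (equivalently, work directly with expenditure since P cancels).
Midpoint %ΔQ = (2769.63 − 1989.30)/2379.47 = 0.32794; midpoint %ΔI = (10110 − 8550)/9330 = 0.16720.
η = 0.32794 / 0.16720 = 1.961.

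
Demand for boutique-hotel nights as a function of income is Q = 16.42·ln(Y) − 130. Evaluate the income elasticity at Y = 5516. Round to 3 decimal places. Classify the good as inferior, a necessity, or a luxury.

1.432 (luxury)

At Y = 5516: Q = 11.465.
dQ/dY = 16.42/Y = 0.00297679 at this income.
η = (dQ/dY)·(Y/Q) = 0.00297679 × (5516/11.465) = 1.432.
Since η > 1, the good is a luxury.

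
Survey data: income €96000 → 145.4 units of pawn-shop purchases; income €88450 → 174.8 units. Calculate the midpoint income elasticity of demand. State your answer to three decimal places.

-2.243

ΔQ = 174.8 − 145.4 = 29.4; midpoint Q̄ = (145.4 + 174.8)/2 = 160.1.
ΔI = 88450 − 96000 = -7550; midpoint Ī = (96000 + 88450)/2 = 92225.
η = (ΔQ/Q̄) ÷ (ΔI/Ī) = (29.4/160.1) ÷ (-7550/92225) = -2.243.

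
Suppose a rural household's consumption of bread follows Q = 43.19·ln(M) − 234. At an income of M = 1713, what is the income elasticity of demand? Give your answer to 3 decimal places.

0.493

At M = 1713: Q = 87.593.
dQ/dM = 43.19/M = 0.0252131 at this income.
η = (dQ/dM)·(M/Q) = 0.0252131 × (1713/87.593) = 0.493.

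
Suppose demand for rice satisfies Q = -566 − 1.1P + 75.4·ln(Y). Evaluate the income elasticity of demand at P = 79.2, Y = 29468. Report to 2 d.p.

At P = 79.2, Y = 29468: Q = 122.826.
Holding P constant, ∂Q/∂Y = 75.4/Y = 0.00255871.
η_Y = (∂Q/∂Y)·(Y/Q) = 0.00255871 × (29468/122.826) = 0.61.

0.61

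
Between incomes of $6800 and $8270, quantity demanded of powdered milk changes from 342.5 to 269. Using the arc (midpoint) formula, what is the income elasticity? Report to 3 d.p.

ΔQ = 269 − 342.5 = -73.5; midpoint Q̄ = (342.5 + 269)/2 = 305.75.
ΔI = 8270 − 6800 = 1470; midpoint Ī = (6800 + 8270)/2 = 7535.
η = (ΔQ/Q̄) ÷ (ΔI/Ī) = (-73.5/305.75) ÷ (1470/7535) = -1.232.

-1.232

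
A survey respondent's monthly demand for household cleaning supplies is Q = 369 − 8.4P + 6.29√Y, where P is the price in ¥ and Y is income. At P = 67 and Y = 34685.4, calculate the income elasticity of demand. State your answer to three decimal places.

0.599

At P = 67, Y = 34685.4: Q = 977.651.
Holding P constant, ∂Q/∂Y = 6.29/(2√Y) = 0.0168868.
η_Y = (∂Q/∂Y)·(Y/Q) = 0.0168868 × (34685.4/977.651) = 0.599.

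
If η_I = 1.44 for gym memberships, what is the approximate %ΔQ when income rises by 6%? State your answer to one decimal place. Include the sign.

8.6%

%ΔQ ≈ η × %ΔI = 1.44 × 6% = 8.6%.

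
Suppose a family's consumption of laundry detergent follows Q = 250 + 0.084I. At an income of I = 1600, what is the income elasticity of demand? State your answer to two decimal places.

0.35

At I = 1600: Q = 384.400.
dQ/dI = 0.084.
η = (dQ/dI)·(I/Q) = 0.084 × (1600/384.400) = 0.35.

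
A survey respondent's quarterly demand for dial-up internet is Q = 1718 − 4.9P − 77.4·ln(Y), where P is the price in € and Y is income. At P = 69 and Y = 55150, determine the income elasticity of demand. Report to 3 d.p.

-0.145

At P = 69, Y = 55150: Q = 534.861.
Holding P constant, ∂Q/∂Y = -77.4/Y = -0.00140345.
η_Y = (∂Q/∂Y)·(Y/Q) = -0.00140345 × (55150/534.861) = -0.145.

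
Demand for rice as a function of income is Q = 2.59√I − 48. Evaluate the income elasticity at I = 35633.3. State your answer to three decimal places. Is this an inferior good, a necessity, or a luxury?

At I = 35633.3: Q = 440.909.
dQ/dI = 2.59/(2√I) = 0.00686028 at this income.
η = (dQ/dI)·(I/Q) = 0.00686028 × (35633.3/440.909) = 0.554.
Since 0 < η < 1, the good is a necessity.

0.554 (necessity)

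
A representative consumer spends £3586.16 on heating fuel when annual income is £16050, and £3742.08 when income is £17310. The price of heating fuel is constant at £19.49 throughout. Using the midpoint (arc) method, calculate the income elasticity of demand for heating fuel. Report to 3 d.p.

With a constant price, Q₁ = 3586.16/19.49 = 184.000 and Q₂ = 3742.08/19.49 = 192.000 (equivalently, work directly with expenditure since P cancels).
Midpoint %ΔQ = (3742.08 − 3586.16)/3664.12 = 0.04255; midpoint %ΔI = (17310 − 16050)/16680 = 0.07554.
η = 0.04255 / 0.07554 = 0.563.

0.563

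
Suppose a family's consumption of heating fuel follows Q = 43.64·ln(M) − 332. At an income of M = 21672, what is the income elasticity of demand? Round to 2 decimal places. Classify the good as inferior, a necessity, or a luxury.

At M = 21672: Q = 103.692.
dQ/dM = 43.64/M = 0.00201366 at this income.
η = (dQ/dM)·(M/Q) = 0.00201366 × (21672/103.692) = 0.42.
Since 0 < η < 1, the good is a necessity.

0.42 (necessity)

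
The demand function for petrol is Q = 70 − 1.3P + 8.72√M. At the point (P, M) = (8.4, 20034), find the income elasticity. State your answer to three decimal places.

At P = 8.4, M = 20034: Q = 1293.322.
Holding P constant, ∂Q/∂M = 8.72/(2√M) = 0.0308037.
η_M = (∂Q/∂M)·(M/Q) = 0.0308037 × (20034/1293.322) = 0.477.

0.477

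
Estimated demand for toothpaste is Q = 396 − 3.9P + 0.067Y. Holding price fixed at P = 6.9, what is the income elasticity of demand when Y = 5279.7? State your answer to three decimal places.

0.489

At P = 6.9, Y = 5279.7: Q = 722.830.
Holding P constant, ∂Q/∂Y = 0.067.
η_Y = (∂Q/∂Y)·(Y/Q) = 0.067 × (5279.7/722.830) = 0.489.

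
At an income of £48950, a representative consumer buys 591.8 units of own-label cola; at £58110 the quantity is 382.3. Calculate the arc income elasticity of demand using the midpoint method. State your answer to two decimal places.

ΔQ = 382.3 − 591.8 = -209.5; midpoint Q̄ = (591.8 + 382.3)/2 = 487.05.
ΔI = 58110 − 48950 = 9160; midpoint Ī = (48950 + 58110)/2 = 53530.
η = (ΔQ/Q̄) ÷ (ΔI/Ī) = (-209.5/487.05) ÷ (9160/53530) = -2.51.

-2.51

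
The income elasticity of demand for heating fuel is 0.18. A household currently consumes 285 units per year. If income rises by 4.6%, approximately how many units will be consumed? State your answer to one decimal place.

%ΔQ ≈ η × %ΔI = 0.18 × 4.6% = 0.828%.
New Q ≈ 285 × (1 + 0.00828) = 287.4.

287.4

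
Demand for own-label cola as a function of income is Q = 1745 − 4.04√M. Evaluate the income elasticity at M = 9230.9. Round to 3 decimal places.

-0.143

At M = 9230.9: Q = 1356.847.
dQ/dM = -4.04/(2√M) = -0.0210247 at this income.
η = (dQ/dM)·(M/Q) = -0.0210247 × (9230.9/1356.847) = -0.143.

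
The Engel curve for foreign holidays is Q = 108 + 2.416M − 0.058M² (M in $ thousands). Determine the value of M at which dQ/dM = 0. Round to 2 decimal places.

dQ/dM = 2.416 − 0.116M.
The good is inferior where dQ/dM < 0. Setting dQ/dM = 0 gives M = 2.416 / 0.116 = 20.83.

20.83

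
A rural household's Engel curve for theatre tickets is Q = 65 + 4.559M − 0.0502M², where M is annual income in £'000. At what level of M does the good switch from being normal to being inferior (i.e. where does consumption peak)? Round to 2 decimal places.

dQ/dM = 4.559 − 0.1004M.
The good is inferior where dQ/dM < 0. Setting dQ/dM = 0 gives M = 4.559 / 0.1004 = 45.41.

45.41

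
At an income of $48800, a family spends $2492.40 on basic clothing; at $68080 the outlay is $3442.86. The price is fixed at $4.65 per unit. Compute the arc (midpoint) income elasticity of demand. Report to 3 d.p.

0.971

With a constant price, Q₁ = 2492.40/4.65 = 536.000 and Q₂ = 3442.86/4.65 = 740.400 (equivalently, work directly with expenditure since P cancels).
Midpoint %ΔQ = (3442.86 − 2492.40)/2967.63 = 0.32028; midpoint %ΔI = (68080 − 48800)/58440 = 0.32991.
η = 0.32028 / 0.32991 = 0.971.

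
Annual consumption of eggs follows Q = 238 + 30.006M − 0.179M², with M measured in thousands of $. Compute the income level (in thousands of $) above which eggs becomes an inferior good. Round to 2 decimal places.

83.82

dQ/dM = 30.006 − 0.358M.
The good is inferior where dQ/dM < 0. Setting dQ/dM = 0 gives M = 30.006 / 0.358 = 83.82.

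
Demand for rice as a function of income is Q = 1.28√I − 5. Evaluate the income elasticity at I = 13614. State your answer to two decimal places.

0.52

At I = 13614: Q = 144.349.
dQ/dI = 1.28/(2√I) = 0.00548513 at this income.
η = (dQ/dI)·(I/Q) = 0.00548513 × (13614/144.349) = 0.52.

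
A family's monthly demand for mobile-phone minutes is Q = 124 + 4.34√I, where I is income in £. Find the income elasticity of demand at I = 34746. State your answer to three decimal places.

At I = 34746: Q = 932.988.
dQ/dI = 4.34/(2√I) = 0.0116415 at this income.
η = (dQ/dI)·(I/Q) = 0.0116415 × (34746/932.988) = 0.434.

0.434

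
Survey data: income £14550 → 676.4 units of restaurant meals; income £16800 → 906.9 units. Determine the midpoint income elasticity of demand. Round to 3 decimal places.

2.028

ΔQ = 906.9 − 676.4 = 230.5; midpoint Q̄ = (676.4 + 906.9)/2 = 791.65.
ΔI = 16800 − 14550 = 2250; midpoint Ī = (14550 + 16800)/2 = 15675.
η = (ΔQ/Q̄) ÷ (ΔI/Ī) = (230.5/791.65) ÷ (2250/15675) = 2.028.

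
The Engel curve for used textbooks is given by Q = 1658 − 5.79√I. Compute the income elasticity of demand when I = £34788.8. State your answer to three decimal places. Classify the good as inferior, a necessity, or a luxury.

-0.934 (inferior good)

At I = 34788.8: Q = 578.063.
dQ/dI = -5.79/(2√I) = -0.0155213 at this income.
η = (dQ/dI)·(I/Q) = -0.0155213 × (34788.8/578.063) = -0.934.
Since η < 0, the good is an inferior good.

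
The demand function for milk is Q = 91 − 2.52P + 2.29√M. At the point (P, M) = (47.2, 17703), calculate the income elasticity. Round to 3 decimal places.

At P = 47.2, M = 17703: Q = 276.747.
Holding P constant, ∂Q/∂M = 2.29/(2√M) = 0.00860562.
η_M = (∂Q/∂M)·(M/Q) = 0.00860562 × (17703/276.747) = 0.550.

0.550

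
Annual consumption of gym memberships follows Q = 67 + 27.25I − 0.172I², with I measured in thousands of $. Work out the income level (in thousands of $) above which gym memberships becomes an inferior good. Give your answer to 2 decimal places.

79.22

dQ/dI = 27.25 − 0.344I.
The good is inferior where dQ/dI < 0. Setting dQ/dI = 0 gives I = 27.25 / 0.344 = 79.22.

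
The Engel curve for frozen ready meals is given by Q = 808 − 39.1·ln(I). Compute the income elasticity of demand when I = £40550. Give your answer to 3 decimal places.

At I = 40550: Q = 393.138.
dQ/dI = -39.1/I = -0.000964242 at this income.
η = (dQ/dI)·(I/Q) = -0.000964242 × (40550/393.138) = -0.099.

-0.099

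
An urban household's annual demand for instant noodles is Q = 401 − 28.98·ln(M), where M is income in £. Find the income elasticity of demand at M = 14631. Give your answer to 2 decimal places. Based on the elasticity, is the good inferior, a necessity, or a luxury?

At M = 14631: Q = 123.056.
dQ/dM = -28.98/M = -0.00198073 at this income.
η = (dQ/dM)·(M/Q) = -0.00198073 × (14631/123.056) = -0.24.
Since η < 0, the good is an inferior good.

-0.24 (inferior good)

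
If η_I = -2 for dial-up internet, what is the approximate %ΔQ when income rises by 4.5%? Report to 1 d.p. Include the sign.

-9.0%

%ΔQ ≈ η × %ΔI = -2 × 4.5% = -9.0%.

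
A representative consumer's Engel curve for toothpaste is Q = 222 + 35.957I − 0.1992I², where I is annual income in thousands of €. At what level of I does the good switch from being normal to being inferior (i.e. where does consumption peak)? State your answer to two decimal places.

90.25

dQ/dI = 35.957 − 0.3984I.
The good is inferior where dQ/dI < 0. Setting dQ/dI = 0 gives I = 35.957 / 0.3984 = 90.25.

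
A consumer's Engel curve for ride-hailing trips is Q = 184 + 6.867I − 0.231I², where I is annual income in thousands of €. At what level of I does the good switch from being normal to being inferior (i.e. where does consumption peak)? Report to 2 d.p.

dQ/dI = 6.867 − 0.462I.
The good is inferior where dQ/dI < 0. Setting dQ/dI = 0 gives I = 6.867 / 0.462 = 14.86.

14.86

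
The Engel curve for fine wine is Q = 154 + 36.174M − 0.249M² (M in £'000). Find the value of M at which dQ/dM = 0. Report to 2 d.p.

72.64

dQ/dM = 36.174 − 0.498M.
The good is inferior where dQ/dM < 0. Setting dQ/dM = 0 gives M = 36.174 / 0.498 = 72.64.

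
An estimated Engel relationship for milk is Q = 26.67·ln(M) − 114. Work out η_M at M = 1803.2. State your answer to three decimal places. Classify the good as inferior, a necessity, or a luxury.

0.310 (necessity)

At M = 1803.2: Q = 85.953.
dQ/dM = 26.67/M = 0.0147904 at this income.
η = (dQ/dM)·(M/Q) = 0.0147904 × (1803.2/85.953) = 0.310.
Since 0 < η < 1, the good is a necessity.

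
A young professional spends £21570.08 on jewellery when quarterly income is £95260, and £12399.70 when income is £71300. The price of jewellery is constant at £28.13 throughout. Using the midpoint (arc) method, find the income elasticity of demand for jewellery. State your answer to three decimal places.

1.877

With a constant price, Q₁ = 21570.08/28.13 = 766.800 and Q₂ = 12399.70/28.13 = 440.800 (equivalently, work directly with expenditure since P cancels).
Midpoint %ΔQ = (12399.70 − 21570.08)/16984.89 = -0.53991; midpoint %ΔI = (71300 − 95260)/83280 = -0.28770.
η = -0.53991 / -0.28770 = 1.877.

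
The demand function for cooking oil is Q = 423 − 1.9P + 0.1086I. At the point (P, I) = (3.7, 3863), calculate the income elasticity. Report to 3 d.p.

0.502

At P = 3.7, I = 3863: Q = 835.492.
Holding P constant, ∂Q/∂I = 0.1086.
η_I = (∂Q/∂I)·(I/Q) = 0.1086 × (3863/835.492) = 0.502.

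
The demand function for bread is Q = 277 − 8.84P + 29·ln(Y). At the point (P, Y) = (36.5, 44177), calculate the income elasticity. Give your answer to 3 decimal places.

0.110

At P = 36.5, Y = 44177: Q = 264.523.
Holding P constant, ∂Q/∂Y = 29/Y = 0.00065645.
η_Y = (∂Q/∂Y)·(Y/Q) = 0.00065645 × (44177/264.523) = 0.110.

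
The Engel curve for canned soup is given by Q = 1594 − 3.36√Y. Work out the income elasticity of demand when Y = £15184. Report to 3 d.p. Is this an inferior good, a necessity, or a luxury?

-0.175 (inferior good)

At Y = 15184: Q = 1179.969.
dQ/dY = -3.36/(2√Y) = -0.0136338 at this income.
η = (dQ/dY)·(Y/Q) = -0.0136338 × (15184/1179.969) = -0.175.
Since η < 0, the good is an inferior good.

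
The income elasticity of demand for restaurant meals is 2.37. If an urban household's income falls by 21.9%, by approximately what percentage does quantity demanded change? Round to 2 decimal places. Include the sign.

%ΔQ ≈ η × %ΔI = 2.37 × (-21.9%) = -51.90%.

-51.90%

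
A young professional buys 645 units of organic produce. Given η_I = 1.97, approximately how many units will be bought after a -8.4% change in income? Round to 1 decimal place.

%ΔQ ≈ η × %ΔI = 1.97 × (-8.4%) = -16.548%.
New Q ≈ 645 × (1 − 0.16548) = 538.3.

538.3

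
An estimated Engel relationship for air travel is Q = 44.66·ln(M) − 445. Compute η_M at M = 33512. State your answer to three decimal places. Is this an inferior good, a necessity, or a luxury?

At M = 33512: Q = 20.342.
dQ/dM = 44.66/M = 0.00133266 at this income.
η = (dQ/dM)·(M/Q) = 0.00133266 × (33512/20.342) = 2.195.
Since η > 1, the good is a luxury.

2.195 (luxury)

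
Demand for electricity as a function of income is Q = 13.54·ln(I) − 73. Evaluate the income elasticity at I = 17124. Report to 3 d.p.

0.230

At I = 17124: Q = 58.991.
dQ/dI = 13.54/I = 0.000790703 at this income.
η = (dQ/dI)·(I/Q) = 0.000790703 × (17124/58.991) = 0.230.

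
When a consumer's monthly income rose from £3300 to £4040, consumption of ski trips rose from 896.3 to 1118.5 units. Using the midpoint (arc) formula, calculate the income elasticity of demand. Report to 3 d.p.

ΔQ = 1118.5 − 896.3 = 222.2; midpoint Q̄ = (896.3 + 1118.5)/2 = 1007.4.
ΔI = 4040 − 3300 = 740; midpoint Ī = (3300 + 4040)/2 = 3670.
η = (ΔQ/Q̄) ÷ (ΔI/Ī) = (222.2/1007.4) ÷ (740/3670) = 1.094.

1.094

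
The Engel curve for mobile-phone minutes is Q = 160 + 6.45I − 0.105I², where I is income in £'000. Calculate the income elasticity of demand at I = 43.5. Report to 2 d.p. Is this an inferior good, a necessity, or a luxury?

At I = 43.5: Q = 241.8888.
dQ/dI = 6.45 − 0.21I = -2.68500.
η = (dQ/dI)·(I/Q) = -2.68500 × (43.5/241.8888) = -0.48.
η < 0 ⇒ inferior good.

-0.48 (inferior good)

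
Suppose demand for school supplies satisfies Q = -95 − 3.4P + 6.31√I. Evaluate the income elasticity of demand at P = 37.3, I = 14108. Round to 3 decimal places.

0.710

At P = 37.3, I = 14108: Q = 527.664.
Holding P constant, ∂Q/∂I = 6.31/(2√I) = 0.0265624.
η_I = (∂Q/∂I)·(I/Q) = 0.0265624 × (14108/527.664) = 0.710.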